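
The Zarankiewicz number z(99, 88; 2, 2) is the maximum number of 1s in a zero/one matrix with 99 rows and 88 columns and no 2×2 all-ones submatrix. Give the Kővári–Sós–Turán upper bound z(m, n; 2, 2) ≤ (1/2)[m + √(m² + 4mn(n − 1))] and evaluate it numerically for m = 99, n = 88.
z(99, 88; 2, 2) ≤ (1/2)[99 + √(99² + 4·99·88·87)] = (1/2)[99 + √3041577] = 921.5059

Kővári–Sós–Turán: let r_1, ..., r_99 be the row sums and z = Σ r_i the total number of 1s. Each pair of columns can share at most one row with both entries 1 (else a 2×2 all-ones block appears), so Σ_i C(r_i, 2) ≤ C(88, 2) = 3828. By convexity Σ_i C(r_i, 2) ≥ 99·C(z/99, 2) = z(z − 99)/(2·99), giving z² − 99z − 99·88·87 ≤ 0 and hence z ≤ (1/2)[99 + √(9801 + 4·757944)] = (1/2)[99 + √3041577] ≈ (1/2)(99 + 1744.0118) = 921.5059.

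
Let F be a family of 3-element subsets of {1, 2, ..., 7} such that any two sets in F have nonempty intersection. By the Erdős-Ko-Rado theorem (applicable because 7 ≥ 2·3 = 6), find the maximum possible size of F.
max |F| = C(6, 2) = 15

Erdős-Ko-Rado (1961): when n ≥ 2k, max |F| = C(n−1, k−1). The bound is attained by the star {A : i ∈ A} for any fixed i ∈ [n]. Here C(7−1, 3−1) = C(6, 2) = 15.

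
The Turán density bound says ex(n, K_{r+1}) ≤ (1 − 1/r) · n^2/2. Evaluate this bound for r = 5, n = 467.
Turán density bound = (4/5) · 467^2/2 = 436178/5 ≈ 87235.6

Turán's theorem: ex(n, K_{r+1}) is achieved by the complete r-partite Turán graph T(n, r) with parts as balanced as possible, and is at most (1 − 1/r) · n^2/2. For r = 5, n = 467: the density bound is (4/5) · 218089/2 = 436178/5 ≈ 87235.6. The integer-valued extremum is e(T(467, 5)) = 87235, which is strictly less than the density bound 436178/5 since 5 ∤ 467 (the parts of T(467, 5) cannot all be equal).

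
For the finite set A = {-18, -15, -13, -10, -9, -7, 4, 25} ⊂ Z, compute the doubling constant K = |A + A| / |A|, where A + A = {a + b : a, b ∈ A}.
K = |A + A| / |A| = 31/8

Enumerate A + A = {a + b : a, b ∈ A}. With |A| = 8, there are |A|^2 = 64 ordered sum pairs; collecting distinct values, A + A = {-36, -33, -31, -30, -28, -27, -26, -25, -24, -23, -22, -20, -19, -18, -17, -16, -14, -11, -9, -6, -5, -3, 7, 8, 10, 12, 15, 16, 18, 29, 50}, so |A + A| = 31. Thus K = 31/8. For comparison, the minimum possible |A + A| over all 8-element sets is 2·8 − 1 = 15 (so min K = 15/8), attained only by arithmetic progressions.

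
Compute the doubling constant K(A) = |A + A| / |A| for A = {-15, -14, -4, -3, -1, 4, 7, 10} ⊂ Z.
K = |A + A| / |A| = 28/8 = 7/2

Enumerate A + A = {a + b : a, b ∈ A}. With |A| = 8, there are |A|^2 = 64 ordered sum pairs; collecting distinct values, A + A = {-30, -29, -28, -19, -18, -17, -16, -15, -11, -10, -8, -7, -6, -5, -4, -2, 0, 1, 3, 4, 6, 7, 8, 9, 11, 14, 17, 20}, so |A + A| = 28. Thus K = 28/8 = 7/2. For comparison, the minimum possible |A + A| over all 8-element sets is 2·8 − 1 = 15 (so min K = 15/8), attained only by arithmetic progressions.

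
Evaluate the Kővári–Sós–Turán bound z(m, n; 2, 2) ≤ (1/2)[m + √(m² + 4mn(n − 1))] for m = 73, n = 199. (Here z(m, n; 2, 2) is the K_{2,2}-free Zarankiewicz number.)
z(73, 199; 2, 2) ≤ (1/2)[73 + √(73² + 4·73·199·198)] = (1/2)[73 + √11510713] = 1732.8721

Kővári–Sós–Turán: let r_1, ..., r_73 be the row sums and z = Σ r_i the total number of 1s. Each pair of columns can share at most one row with both entries 1 (else a 2×2 all-ones block appears), so Σ_i C(r_i, 2) ≤ C(199, 2) = 19701. By convexity Σ_i C(r_i, 2) ≥ 73·C(z/73, 2) = z(z − 73)/(2·73), giving z² − 73z − 73·199·198 ≤ 0 and hence z ≤ (1/2)[73 + √(5329 + 4·2876346)] = (1/2)[73 + √11510713] ≈ (1/2)(73 + 3392.7442) = 1732.8721.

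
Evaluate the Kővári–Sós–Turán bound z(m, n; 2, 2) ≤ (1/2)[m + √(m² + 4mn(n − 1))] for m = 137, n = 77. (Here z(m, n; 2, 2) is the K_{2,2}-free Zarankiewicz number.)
z(137, 77; 2, 2) ≤ (1/2)[137 + √(137² + 4·137·77·76)] = (1/2)[137 + √3225665] = 966.5068

Kővári–Sós–Turán: let r_1, ..., r_137 be the row sums and z = Σ r_i the total number of 1s. Each pair of columns can share at most one row with both entries 1 (else a 2×2 all-ones block appears), so Σ_i C(r_i, 2) ≤ C(77, 2) = 2926. By convexity Σ_i C(r_i, 2) ≥ 137·C(z/137, 2) = z(z − 137)/(2·137), giving z² − 137z − 137·77·76 ≤ 0 and hence z ≤ (1/2)[137 + √(18769 + 4·801724)] = (1/2)[137 + √3225665] ≈ (1/2)(137 + 1796.0136) = 966.5068.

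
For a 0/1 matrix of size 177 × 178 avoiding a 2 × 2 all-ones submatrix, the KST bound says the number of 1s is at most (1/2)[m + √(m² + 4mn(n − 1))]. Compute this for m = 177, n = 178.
z(177, 178; 2, 2) ≤ (1/2)[177 + √(177² + 4·177·178·177)] = (1/2)[177 + √22337577] = 2451.6323

Kővári–Sós–Turán: let r_1, ..., r_177 be the row sums and z = Σ r_i the total number of 1s. Each pair of columns can share at most one row with both entries 1 (else a 2×2 all-ones block appears), so Σ_i C(r_i, 2) ≤ C(178, 2) = 15753. By convexity Σ_i C(r_i, 2) ≥ 177·C(z/177, 2) = z(z − 177)/(2·177), giving z² − 177z − 177·178·177 ≤ 0 and hence z ≤ (1/2)[177 + √(31329 + 4·5576562)] = (1/2)[177 + √22337577] ≈ (1/2)(177 + 4726.2646) = 2451.6323.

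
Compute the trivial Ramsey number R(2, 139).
R(2, 139) = 139

R(2, k) = k for all k ≥ 2: in a 2-colouring of K_k, either some edge is red (a red K_2) or all edges are blue (a blue K_k). And K_{138} coloured all-blue has no blue K_139, so R(2, 139) > 138. Hence R(2, 139) = 139.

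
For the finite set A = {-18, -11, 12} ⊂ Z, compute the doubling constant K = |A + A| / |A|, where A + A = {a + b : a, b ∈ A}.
K = |A + A| / |A| = 6/3 = 2

Enumerate A + A = {a + b : a, b ∈ A}. With |A| = 3, there are |A|^2 = 9 ordered sum pairs; collecting distinct values, A + A = {-36, -29, -22, -6, 1, 24}, so |A + A| = 6. Thus K = 6/3 = 2. For comparison, the minimum possible |A + A| over all 3-element sets is 2·3 − 1 = 5 (so min K = 5/3), attained only by arithmetic progressions.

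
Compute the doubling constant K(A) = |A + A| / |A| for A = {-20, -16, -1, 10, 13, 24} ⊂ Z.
K = |A + A| / |A| = 20/6 = 10/3

Enumerate A + A = {a + b : a, b ∈ A}. With |A| = 6, there are |A|^2 = 36 ordered sum pairs; collecting distinct values, A + A = {-40, -36, -32, -21, -17, -10, -7, -6, -3, -2, 4, 8, 9, 12, 20, 23, 26, 34, 37, 48}, so |A + A| = 20. Thus K = 20/6 = 10/3. For comparison, the minimum possible |A + A| over all 6-element sets is 2·6 − 1 = 11 (so min K = 11/6), attained only by arithmetic progressions.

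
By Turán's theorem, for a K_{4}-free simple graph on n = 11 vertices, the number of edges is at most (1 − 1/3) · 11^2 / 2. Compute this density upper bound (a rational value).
Turán density bound = (2/3) · 11^2/2 = 121/3 ≈ 40.3333

Turán's theorem: ex(n, K_{r+1}) is achieved by the complete r-partite Turán graph T(n, r) with parts as balanced as possible, and is at most (1 − 1/r) · n^2/2. For r = 3, n = 11: the density bound is (2/3) · 121/2 = 121/3 ≈ 40.3333. The integer-valued extremum is e(T(11, 3)) = 40, which is strictly less than the density bound 121/3 since 3 ∤ 11 (the parts of T(11, 3) cannot all be equal).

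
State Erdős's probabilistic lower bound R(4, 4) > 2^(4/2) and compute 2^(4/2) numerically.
2^(4/2) = 4; so R(4, 4) > 4

Colour each edge of K_n uniformly at random with red/blue. The expected number of monochromatic K_4 is C(n, 4) · 2 · 2^(−C(4,2)). If C(n, 4) · 2^(1 − C(4,2)) < 1, then with positive probability no monochromatic K_4 exists, so R(4, 4) > n. The standard estimate C(n, 4) ≤ n^4/4! shows this inequality holds whenever n ≤ 2^(4/2) (since 4! · 2^(C(4,2) − 1) > 2^(4^2/2) ≥ n^4). Hence R(4, 4) > 2^(4/2) = 4.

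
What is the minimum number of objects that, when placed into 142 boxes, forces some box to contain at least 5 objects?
n = (5 − 1)·142 + 1 = 569

By the generalised pigeonhole principle, to guarantee some box contains ≥ r objects we need more than (r − 1) · k objects total. Threshold: n = (r − 1) · k + 1. With r = 5 and k = 142: n = 4 · 142 + 1 = 568 + 1 = 569. For n = 568 = 4 · 142, we can put exactly 4 objects in every box, avoiding 5 in any single one — so 569 is tight.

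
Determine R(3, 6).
R(3, 6) = 18

Lower bound: an explicit 2-colouring of K_{17} (typically a Paley-type or other structured construction) avoids a red K_3 and a blue K_6, showing R(3, 6) > 17.
Upper bound: the simple Erdős–Szekeres recurrence only gives R(3, 6) ≤ 20; the tight bound R(3, 6) ≤ 18 requires a sharper case analysis (or computer search) of 2-colourings of K_{18}.
Hence R(3, 6) = 18.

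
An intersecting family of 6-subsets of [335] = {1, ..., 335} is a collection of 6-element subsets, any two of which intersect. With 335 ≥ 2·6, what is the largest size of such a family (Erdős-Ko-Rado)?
max |F| = C(334, 5) = 33611622066

Erdős-Ko-Rado (1961): when n ≥ 2k, max |F| = C(n−1, k−1). The bound is attained by the star {A : i ∈ A} for any fixed i ∈ [n]. Here C(335−1, 6−1) = C(334, 5) = 33611622066.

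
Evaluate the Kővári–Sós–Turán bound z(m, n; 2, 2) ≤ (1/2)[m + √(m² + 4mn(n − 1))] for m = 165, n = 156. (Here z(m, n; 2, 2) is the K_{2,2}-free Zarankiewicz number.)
z(165, 156; 2, 2) ≤ (1/2)[165 + √(165² + 4·165·156·155)] = (1/2)[165 + √15986025] = 2081.6264

Kővári–Sós–Turán: let r_1, ..., r_165 be the row sums and z = Σ r_i the total number of 1s. Each pair of columns can share at most one row with both entries 1 (else a 2×2 all-ones block appears), so Σ_i C(r_i, 2) ≤ C(156, 2) = 12090. By convexity Σ_i C(r_i, 2) ≥ 165·C(z/165, 2) = z(z − 165)/(2·165), giving z² − 165z − 165·156·155 ≤ 0 and hence z ≤ (1/2)[165 + √(27225 + 4·3989700)] = (1/2)[165 + √15986025] ≈ (1/2)(165 + 3998.2527) = 2081.6264.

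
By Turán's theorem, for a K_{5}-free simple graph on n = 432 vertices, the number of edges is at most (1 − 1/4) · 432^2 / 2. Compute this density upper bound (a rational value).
Turán density bound = (3/4) · 432^2/2 = 69984

Turán's theorem: ex(n, K_{r+1}) is achieved by the complete r-partite Turán graph T(n, r) with parts as balanced as possible, and is at most (1 − 1/r) · n^2/2. For r = 4, n = 432: the density bound is (3/4) · 186624/2 = 69984. Since 4 ∣ 432, the Turán graph T(432, 4) has parts of equal size 108, and its edge count e(T(432, 4)) = 69984 attains the density bound exactly.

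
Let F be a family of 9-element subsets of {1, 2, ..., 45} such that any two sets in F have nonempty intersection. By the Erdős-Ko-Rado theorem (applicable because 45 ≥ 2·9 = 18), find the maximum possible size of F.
max |F| = C(44, 8) = 177232627

The Erdős-Ko-Rado theorem states: for n ≥ 2k, an intersecting family of k-subsets of an n-element set has size at most C(n − 1, k − 1), with equality for 'star' families {A ⊆ [n] : |A| = k, i ∈ A} (fix an element i). For n = 45, k = 9: C(44, 8) = 177232627.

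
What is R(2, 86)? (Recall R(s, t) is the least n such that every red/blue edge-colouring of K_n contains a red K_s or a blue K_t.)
R(2, 86) = 86

R(2, k) = k for all k ≥ 2: in a 2-colouring of K_k, either some edge is red (a red K_2) or all edges are blue (a blue K_k). And K_{85} coloured all-blue has no blue K_86, so R(2, 86) > 85. Hence R(2, 86) = 86.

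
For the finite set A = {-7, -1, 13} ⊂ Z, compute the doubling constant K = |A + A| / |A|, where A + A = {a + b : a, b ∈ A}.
K = |A + A| / |A| = 6/3 = 2

Enumerate A + A = {a + b : a, b ∈ A}. With |A| = 3, there are |A|^2 = 9 ordered sum pairs; collecting distinct values, A + A = {-14, -8, -2, 6, 12, 26}, so |A + A| = 6. Thus K = 6/3 = 2. For comparison, the minimum possible |A + A| over all 3-element sets is 2·3 − 1 = 5 (so min K = 5/3), attained only by arithmetic progressions.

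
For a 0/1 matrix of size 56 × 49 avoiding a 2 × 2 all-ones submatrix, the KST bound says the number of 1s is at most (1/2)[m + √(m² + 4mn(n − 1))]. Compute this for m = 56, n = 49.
z(56, 49; 2, 2) ≤ (1/2)[56 + √(56² + 4·56·49·48)] = (1/2)[56 + √529984] = 392

Kővári–Sós–Turán: let r_1, ..., r_56 be the row sums and z = Σ r_i the total number of 1s. Each pair of columns can share at most one row with both entries 1 (else a 2×2 all-ones block appears), so Σ_i C(r_i, 2) ≤ C(49, 2) = 1176. By convexity Σ_i C(r_i, 2) ≥ 56·C(z/56, 2) = z(z − 56)/(2·56), giving z² − 56z − 56·49·48 ≤ 0 and hence z ≤ (1/2)[56 + √(3136 + 4·131712)] = (1/2)[56 + √529984] ≈ (1/2)(56 + 728) = 392.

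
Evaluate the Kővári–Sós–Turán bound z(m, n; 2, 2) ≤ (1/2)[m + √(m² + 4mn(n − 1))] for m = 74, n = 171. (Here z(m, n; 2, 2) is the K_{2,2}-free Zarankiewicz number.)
z(74, 171; 2, 2) ≤ (1/2)[74 + √(74² + 4·74·171·170)] = (1/2)[74 + √8610196] = 1504.1568

Kővári–Sós–Turán: let r_1, ..., r_74 be the row sums and z = Σ r_i the total number of 1s. Each pair of columns can share at most one row with both entries 1 (else a 2×2 all-ones block appears), so Σ_i C(r_i, 2) ≤ C(171, 2) = 14535. By convexity Σ_i C(r_i, 2) ≥ 74·C(z/74, 2) = z(z − 74)/(2·74), giving z² − 74z − 74·171·170 ≤ 0 and hence z ≤ (1/2)[74 + √(5476 + 4·2151180)] = (1/2)[74 + √8610196] ≈ (1/2)(74 + 2934.3135) = 1504.1568.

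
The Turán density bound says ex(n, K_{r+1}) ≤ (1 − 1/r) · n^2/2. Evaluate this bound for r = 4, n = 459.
Turán density bound = (3/4) · 459^2/2 = 632043/8 ≈ 79005.375

Turán's theorem: ex(n, K_{r+1}) is achieved by the complete r-partite Turán graph T(n, r) with parts as balanced as possible, and is at most (1 − 1/r) · n^2/2. For r = 4, n = 459: the density bound is (3/4) · 210681/2 = 632043/8 ≈ 79005.375. The integer-valued extremum is e(T(459, 4)) = 79005, which is strictly less than the density bound 632043/8 since 4 ∤ 459 (the parts of T(459, 4) cannot all be equal).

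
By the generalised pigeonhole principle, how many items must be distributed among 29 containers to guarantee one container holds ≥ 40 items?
n = (40 − 1)·29 + 1 = 1132

By the generalised pigeonhole principle, to guarantee some box contains ≥ r objects we need more than (r − 1) · k objects total. Threshold: n = (r − 1) · k + 1. With r = 40 and k = 29: n = 39 · 29 + 1 = 1131 + 1 = 1132. For n = 1131 = 39 · 29, we can put exactly 39 objects in every box, avoiding 40 in any single one — so 1132 is tight.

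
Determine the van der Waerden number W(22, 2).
W(22, 2) = 22 + 1 = 23

A 2-term AP is any pair of integers, so a monochromatic 2-AP exists iff some colour is used at least twice. With 22 colours, the colouring i ↦ i on {1, ..., 22} uses each colour once, avoiding any monochromatic pair, so W(22, 2) > 22. For {1, ..., 23}, pigeonhole forces two integers of the same colour, which form a monochromatic 2-AP. Hence W(22, 2) = 23.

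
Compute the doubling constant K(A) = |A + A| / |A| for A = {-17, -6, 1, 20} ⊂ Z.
K = |A + A| / |A| = 10/4 = 5/2

Enumerate A + A = {a + b : a, b ∈ A}. With |A| = 4, there are |A|^2 = 16 ordered sum pairs; collecting distinct values, A + A = {-34, -23, -16, -12, -5, 2, 3, 14, 21, 40}, so |A + A| = 10. Thus K = 10/4 = 5/2. For comparison, the minimum possible |A + A| over all 4-element sets is 2·4 − 1 = 7 (so min K = 7/4), attained only by arithmetic progressions.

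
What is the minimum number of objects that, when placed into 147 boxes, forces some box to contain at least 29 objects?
n = (29 − 1)·147 + 1 = 4117

By the generalised pigeonhole principle, to guarantee some box contains ≥ r objects we need more than (r − 1) · k objects total. Threshold: n = (r − 1) · k + 1. With r = 29 and k = 147: n = 28 · 147 + 1 = 4116 + 1 = 4117. For n = 4116 = 28 · 147, we can put exactly 28 objects in every box, avoiding 29 in any single one — so 4117 is tight.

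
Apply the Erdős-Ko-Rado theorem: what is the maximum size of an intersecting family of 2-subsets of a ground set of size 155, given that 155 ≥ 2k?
max |F| = C(154, 1) = 154

Erdős-Ko-Rado (1961): when n ≥ 2k, max |F| = C(n−1, k−1). The bound is attained by the star {A : i ∈ A} for any fixed i ∈ [n]. Here C(155−1, 2−1) = C(154, 1) = 154.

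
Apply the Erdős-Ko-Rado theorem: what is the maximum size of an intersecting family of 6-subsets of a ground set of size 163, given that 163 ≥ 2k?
max |F| = C(162, 5) = 873642672

Erdős-Ko-Rado (1961): when n ≥ 2k, max |F| = C(n−1, k−1). The bound is attained by the star {A : i ∈ A} for any fixed i ∈ [n]. Here C(163−1, 6−1) = C(162, 5) = 873642672.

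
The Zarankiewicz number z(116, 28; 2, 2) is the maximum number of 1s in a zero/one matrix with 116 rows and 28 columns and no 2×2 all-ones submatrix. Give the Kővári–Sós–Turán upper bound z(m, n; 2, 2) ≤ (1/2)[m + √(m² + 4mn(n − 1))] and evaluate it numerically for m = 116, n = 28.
z(116, 28; 2, 2) ≤ (1/2)[116 + √(116² + 4·116·28·27)] = (1/2)[116 + √364240] = 359.7615

Kővári–Sós–Turán: let r_1, ..., r_116 be the row sums and z = Σ r_i the total number of 1s. Each pair of columns can share at most one row with both entries 1 (else a 2×2 all-ones block appears), so Σ_i C(r_i, 2) ≤ C(28, 2) = 378. By convexity Σ_i C(r_i, 2) ≥ 116·C(z/116, 2) = z(z − 116)/(2·116), giving z² − 116z − 116·28·27 ≤ 0 and hence z ≤ (1/2)[116 + √(13456 + 4·87696)] = (1/2)[116 + √364240] ≈ (1/2)(116 + 603.523) = 359.7615.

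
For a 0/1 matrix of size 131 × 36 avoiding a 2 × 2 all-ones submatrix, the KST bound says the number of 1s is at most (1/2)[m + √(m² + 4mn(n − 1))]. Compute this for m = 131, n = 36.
z(131, 36; 2, 2) ≤ (1/2)[131 + √(131² + 4·131·36·35)] = (1/2)[131 + √677401] = 477.0219

Kővári–Sós–Turán: let r_1, ..., r_131 be the row sums and z = Σ r_i the total number of 1s. Each pair of columns can share at most one row with both entries 1 (else a 2×2 all-ones block appears), so Σ_i C(r_i, 2) ≤ C(36, 2) = 630. By convexity Σ_i C(r_i, 2) ≥ 131·C(z/131, 2) = z(z − 131)/(2·131), giving z² − 131z − 131·36·35 ≤ 0 and hence z ≤ (1/2)[131 + √(17161 + 4·165060)] = (1/2)[131 + √677401] ≈ (1/2)(131 + 823.0437) = 477.0219.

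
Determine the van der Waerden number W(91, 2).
W(91, 2) = 91 + 1 = 92

A 2-term AP is any pair of integers, so a monochromatic 2-AP exists iff some colour is used at least twice. With 91 colours, the colouring i ↦ i on {1, ..., 91} uses each colour once, avoiding any monochromatic pair, so W(91, 2) > 91. For {1, ..., 92}, pigeonhole forces two integers of the same colour, which form a monochromatic 2-AP. Hence W(91, 2) = 92.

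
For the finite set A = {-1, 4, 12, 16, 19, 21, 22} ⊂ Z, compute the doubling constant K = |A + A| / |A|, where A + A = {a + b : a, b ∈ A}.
K = |A + A| / |A| = 26/7

Enumerate A + A = {a + b : a, b ∈ A}. With |A| = 7, there are |A|^2 = 49 ordered sum pairs; collecting distinct values, A + A = {-2, 3, 8, 11, 15, 16, 18, 20, 21, 23, 24, 25, 26, 28, 31, 32, 33, 34, 35, 37, 38, 40, 41, 42, 43, 44}, so |A + A| = 26. Thus K = 26/7. For comparison, the minimum possible |A + A| over all 7-element sets is 2·7 − 1 = 13 (so min K = 13/7), attained only by arithmetic progressions.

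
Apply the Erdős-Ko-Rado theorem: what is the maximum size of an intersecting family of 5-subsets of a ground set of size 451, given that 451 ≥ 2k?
max |F| = C(450, 4) = 1685905200

Erdős-Ko-Rado (1961): when n ≥ 2k, max |F| = C(n−1, k−1). The bound is attained by the star {A : i ∈ A} for any fixed i ∈ [n]. Here C(451−1, 5−1) = C(450, 4) = 1685905200.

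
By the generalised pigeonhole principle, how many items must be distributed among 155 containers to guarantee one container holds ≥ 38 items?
n = (38 − 1)·155 + 1 = 5736

By the generalised pigeonhole principle, to guarantee some box contains ≥ r objects we need more than (r − 1) · k objects total. Threshold: n = (r − 1) · k + 1. With r = 38 and k = 155: n = 37 · 155 + 1 = 5735 + 1 = 5736. For n = 5735 = 37 · 155, we can put exactly 37 objects in every box, avoiding 38 in any single one — so 5736 is tight.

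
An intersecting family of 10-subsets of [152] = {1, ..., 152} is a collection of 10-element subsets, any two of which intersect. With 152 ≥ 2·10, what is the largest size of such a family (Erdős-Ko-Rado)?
max |F| = C(151, 9) = 88204324758550

Erdős-Ko-Rado (1961): when n ≥ 2k, max |F| = C(n−1, k−1). The bound is attained by the star {A : i ∈ A} for any fixed i ∈ [n]. Here C(152−1, 10−1) = C(151, 9) = 88204324758550.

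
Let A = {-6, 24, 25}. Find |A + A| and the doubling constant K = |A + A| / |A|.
K = |A + A| / |A| = 6/3 = 2

Enumerate A + A = {a + b : a, b ∈ A}. With |A| = 3, there are |A|^2 = 9 ordered sum pairs; collecting distinct values, A + A = {-12, 18, 19, 48, 49, 50}, so |A + A| = 6. Thus K = 6/3 = 2. For comparison, the minimum possible |A + A| over all 3-element sets is 2·3 − 1 = 5 (so min K = 5/3), attained only by arithmetic progressions.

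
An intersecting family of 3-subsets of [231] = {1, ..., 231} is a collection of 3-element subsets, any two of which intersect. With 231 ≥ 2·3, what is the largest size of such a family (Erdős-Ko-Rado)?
max |F| = C(230, 2) = 26335

The Erdős-Ko-Rado theorem states: for n ≥ 2k, an intersecting family of k-subsets of an n-element set has size at most C(n − 1, k − 1), with equality for 'star' families {A ⊆ [n] : |A| = k, i ∈ A} (fix an element i). For n = 231, k = 3: C(230, 2) = 26335.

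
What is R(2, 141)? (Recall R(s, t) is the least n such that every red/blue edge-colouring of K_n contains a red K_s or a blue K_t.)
R(2, 141) = 141

R(2, k) = k for all k ≥ 2: in a 2-colouring of K_k, either some edge is red (a red K_2) or all edges are blue (a blue K_k). And K_{140} coloured all-blue has no blue K_141, so R(2, 141) > 140. Hence R(2, 141) = 141.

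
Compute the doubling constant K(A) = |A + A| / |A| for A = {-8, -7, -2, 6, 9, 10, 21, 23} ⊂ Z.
K = |A + A| / |A| = 32/8 = 4

Enumerate A + A = {a + b : a, b ∈ A}. With |A| = 8, there are |A|^2 = 64 ordered sum pairs; collecting distinct values, A + A = {-16, -15, -14, -10, -9, -4, -2, -1, 1, 2, 3, 4, 7, 8, 12, 13, 14, 15, 16, 18, 19, 20, 21, 27, 29, 30, 31, 32, 33, 42, 44, 46}, so |A + A| = 32. Thus K = 32/8 = 4. For comparison, the minimum possible |A + A| over all 8-element sets is 2·8 − 1 = 15 (so min K = 15/8), attained only by arithmetic progressions.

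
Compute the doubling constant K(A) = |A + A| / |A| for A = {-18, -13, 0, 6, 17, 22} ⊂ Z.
K = |A + A| / |A| = 20/6 = 10/3

Enumerate A + A = {a + b : a, b ∈ A}. With |A| = 6, there are |A|^2 = 36 ordered sum pairs; collecting distinct values, A + A = {-36, -31, -26, -18, -13, -12, -7, -1, 0, 4, 6, 9, 12, 17, 22, 23, 28, 34, 39, 44}, so |A + A| = 20. Thus K = 20/6 = 10/3. For comparison, the minimum possible |A + A| over all 6-element sets is 2·6 − 1 = 11 (so min K = 11/6), attained only by arithmetic progressions.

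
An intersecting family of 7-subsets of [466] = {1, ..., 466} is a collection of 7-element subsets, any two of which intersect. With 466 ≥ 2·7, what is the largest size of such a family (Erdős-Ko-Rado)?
max |F| = C(465, 6) = 13593151605880

Erdős-Ko-Rado (1961): when n ≥ 2k, max |F| = C(n−1, k−1). The bound is attained by the star {A : i ∈ A} for any fixed i ∈ [n]. Here C(466−1, 7−1) = C(465, 6) = 13593151605880.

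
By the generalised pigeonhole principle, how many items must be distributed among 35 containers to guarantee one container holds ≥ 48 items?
n = (48 − 1)·35 + 1 = 1646

By the generalised pigeonhole principle, to guarantee some box contains ≥ r objects we need more than (r − 1) · k objects total. Threshold: n = (r − 1) · k + 1. With r = 48 and k = 35: n = 47 · 35 + 1 = 1645 + 1 = 1646. For n = 1645 = 47 · 35, we can put exactly 47 objects in every box, avoiding 48 in any single one — so 1646 is tight.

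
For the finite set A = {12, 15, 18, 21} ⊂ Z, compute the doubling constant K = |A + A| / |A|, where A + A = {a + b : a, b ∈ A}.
K = |A + A| / |A| = 7/4

Enumerate A + A = {a + b : a, b ∈ A}. With |A| = 4, there are |A|^2 = 16 ordered sum pairs; collecting distinct values, A + A = {24, 27, 30, 33, 36, 39, 42}, so |A + A| = 7. Thus K = 7/4. Here |A + A| = 2|A| − 1 = 7, the minimum possible — so K = 7/4 is minimal, which holds iff A is an arithmetic progression.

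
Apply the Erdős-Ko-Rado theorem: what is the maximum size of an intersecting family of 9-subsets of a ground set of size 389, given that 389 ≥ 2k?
max |F| = C(388, 8) = 11846458524848112

Erdős-Ko-Rado (1961): when n ≥ 2k, max |F| = C(n−1, k−1). The bound is attained by the star {A : i ∈ A} for any fixed i ∈ [n]. Here C(389−1, 9−1) = C(388, 8) = 11846458524848112.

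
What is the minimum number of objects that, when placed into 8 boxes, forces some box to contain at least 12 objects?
n = (12 − 1)·8 + 1 = 89

By the generalised pigeonhole principle, to guarantee some box contains ≥ r objects we need more than (r − 1) · k objects total. Threshold: n = (r − 1) · k + 1. With r = 12 and k = 8: n = 11 · 8 + 1 = 88 + 1 = 89. For n = 88 = 11 · 8, we can put exactly 11 objects in every box, avoiding 12 in any single one — so 89 is tight.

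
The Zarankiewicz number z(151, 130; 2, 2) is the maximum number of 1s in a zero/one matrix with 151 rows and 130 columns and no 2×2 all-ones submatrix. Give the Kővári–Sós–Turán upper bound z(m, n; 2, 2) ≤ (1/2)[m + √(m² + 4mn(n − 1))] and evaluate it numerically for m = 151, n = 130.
z(151, 130; 2, 2) ≤ (1/2)[151 + √(151² + 4·151·130·129)] = (1/2)[151 + √10151881] = 1668.6008

Kővári–Sós–Turán: let r_1, ..., r_151 be the row sums and z = Σ r_i the total number of 1s. Each pair of columns can share at most one row with both entries 1 (else a 2×2 all-ones block appears), so Σ_i C(r_i, 2) ≤ C(130, 2) = 8385. By convexity Σ_i C(r_i, 2) ≥ 151·C(z/151, 2) = z(z − 151)/(2·151), giving z² − 151z − 151·130·129 ≤ 0 and hence z ≤ (1/2)[151 + √(22801 + 4·2532270)] = (1/2)[151 + √10151881] ≈ (1/2)(151 + 3186.2017) = 1668.6008.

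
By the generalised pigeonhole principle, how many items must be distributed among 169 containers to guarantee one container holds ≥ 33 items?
n = (33 − 1)·169 + 1 = 5409

By the generalised pigeonhole principle, to guarantee some box contains ≥ r objects we need more than (r − 1) · k objects total. Threshold: n = (r − 1) · k + 1. With r = 33 and k = 169: n = 32 · 169 + 1 = 5408 + 1 = 5409. For n = 5408 = 32 · 169, we can put exactly 32 objects in every box, avoiding 33 in any single one — so 5409 is tight.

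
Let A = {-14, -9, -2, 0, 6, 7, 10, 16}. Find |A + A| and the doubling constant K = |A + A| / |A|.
K = |A + A| / |A| = 31/8

Enumerate A + A = {a + b : a, b ∈ A}. With |A| = 8, there are |A|^2 = 64 ordered sum pairs; collecting distinct values, A + A = {-28, -23, -18, -16, -14, -11, -9, -8, -7, -4, -3, -2, 0, 1, 2, 4, 5, 6, 7, 8, 10, 12, 13, 14, 16, 17, 20, 22, 23, 26, 32}, so |A + A| = 31. Thus K = 31/8. For comparison, the minimum possible |A + A| over all 8-element sets is 2·8 − 1 = 15 (so min K = 15/8), attained only by arithmetic progressions.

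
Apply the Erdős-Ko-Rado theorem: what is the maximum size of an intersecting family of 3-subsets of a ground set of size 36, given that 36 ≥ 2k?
max |F| = C(35, 2) = 595

The Erdős-Ko-Rado theorem states: for n ≥ 2k, an intersecting family of k-subsets of an n-element set has size at most C(n − 1, k − 1), with equality for 'star' families {A ⊆ [n] : |A| = k, i ∈ A} (fix an element i). For n = 36, k = 3: C(35, 2) = 595.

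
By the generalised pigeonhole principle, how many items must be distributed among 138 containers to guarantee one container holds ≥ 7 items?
n = (7 − 1)·138 + 1 = 829

By the generalised pigeonhole principle, to guarantee some box contains ≥ r objects we need more than (r − 1) · k objects total. Threshold: n = (r − 1) · k + 1. With r = 7 and k = 138: n = 6 · 138 + 1 = 828 + 1 = 829. For n = 828 = 6 · 138, we can put exactly 6 objects in every box, avoiding 7 in any single one — so 829 is tight.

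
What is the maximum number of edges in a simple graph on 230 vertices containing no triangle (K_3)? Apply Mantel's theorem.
ex(230, K_3) = ⌊230^2/4⌋ = 13225

Mantel (1907): a triangle-free graph on n vertices has at most ⌊n^2/4⌋ edges, with equality for the complete bipartite graph K_{⌊n/2⌋, ⌈n/2⌉}. For n = 230: ⌊230^2/4⌋ = ⌊52900/4⌋ = 13225. The extremal graph is K_{115, 115}, which has 115·115 = 13225 edges.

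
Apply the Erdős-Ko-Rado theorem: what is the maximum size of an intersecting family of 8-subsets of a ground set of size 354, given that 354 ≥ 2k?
max |F| = C(353, 7) = 127642746076560

Erdős-Ko-Rado (1961): when n ≥ 2k, max |F| = C(n−1, k−1). The bound is attained by the star {A : i ∈ A} for any fixed i ∈ [n]. Here C(354−1, 8−1) = C(353, 7) = 127642746076560.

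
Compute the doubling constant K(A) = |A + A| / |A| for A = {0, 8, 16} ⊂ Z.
K = |A + A| / |A| = 5/3

Enumerate A + A = {a + b : a, b ∈ A}. With |A| = 3, there are |A|^2 = 9 ordered sum pairs; collecting distinct values, A + A = {0, 8, 16, 24, 32}, so |A + A| = 5. Thus K = 5/3. Here |A + A| = 2|A| − 1 = 5, the minimum possible — so K = 5/3 is minimal, which holds iff A is an arithmetic progression.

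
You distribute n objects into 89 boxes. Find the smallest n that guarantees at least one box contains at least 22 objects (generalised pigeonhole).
n = (22 − 1)·89 + 1 = 1870

By the generalised pigeonhole principle, to guarantee some box contains ≥ r objects we need more than (r − 1) · k objects total. Threshold: n = (r − 1) · k + 1. With r = 22 and k = 89: n = 21 · 89 + 1 = 1869 + 1 = 1870. For n = 1869 = 21 · 89, we can put exactly 21 objects in every box, avoiding 22 in any single one — so 1870 is tight.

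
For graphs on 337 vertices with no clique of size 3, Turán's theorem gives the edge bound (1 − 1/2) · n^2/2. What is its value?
Turán density bound = (1/2) · 337^2/2 = 113569/4 ≈ 28392.25

Turán's theorem: ex(n, K_{r+1}) is achieved by the complete r-partite Turán graph T(n, r) with parts as balanced as possible, and is at most (1 − 1/r) · n^2/2. For r = 2, n = 337: the density bound is (1/2) · 113569/2 = 113569/4 ≈ 28392.25. The integer-valued extremum is e(T(337, 2)) = 28392, which is strictly less than the density bound 113569/4 since 2 ∤ 337 (the parts of T(337, 2) cannot all be equal).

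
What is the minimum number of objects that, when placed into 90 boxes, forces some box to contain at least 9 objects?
n = (9 − 1)·90 + 1 = 721

By the generalised pigeonhole principle, to guarantee some box contains ≥ r objects we need more than (r − 1) · k objects total. Threshold: n = (r − 1) · k + 1. With r = 9 and k = 90: n = 8 · 90 + 1 = 720 + 1 = 721. For n = 720 = 8 · 90, we can put exactly 8 objects in every box, avoiding 9 in any single one — so 721 is tight.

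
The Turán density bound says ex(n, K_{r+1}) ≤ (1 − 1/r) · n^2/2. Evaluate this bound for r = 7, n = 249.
Turán density bound = (6/7) · 249^2/2 = 186003/7 ≈ 26571.8571

Turán's theorem: ex(n, K_{r+1}) is achieved by the complete r-partite Turán graph T(n, r) with parts as balanced as possible, and is at most (1 − 1/r) · n^2/2. For r = 7, n = 249: the density bound is (6/7) · 62001/2 = 186003/7 ≈ 26571.8571. The integer-valued extremum is e(T(249, 7)) = 26571, which is strictly less than the density bound 186003/7 since 7 ∤ 249 (the parts of T(249, 7) cannot all be equal).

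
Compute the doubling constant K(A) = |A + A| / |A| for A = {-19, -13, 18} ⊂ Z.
K = |A + A| / |A| = 6/3 = 2

Enumerate A + A = {a + b : a, b ∈ A}. With |A| = 3, there are |A|^2 = 9 ordered sum pairs; collecting distinct values, A + A = {-38, -32, -26, -1, 5, 36}, so |A + A| = 6. Thus K = 6/3 = 2. For comparison, the minimum possible |A + A| over all 3-element sets is 2·3 − 1 = 5 (so min K = 5/3), attained only by arithmetic progressions.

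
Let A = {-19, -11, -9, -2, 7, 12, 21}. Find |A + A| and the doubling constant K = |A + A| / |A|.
K = |A + A| / |A| = 25/7

Enumerate A + A = {a + b : a, b ∈ A}. With |A| = 7, there are |A|^2 = 49 ordered sum pairs; collecting distinct values, A + A = {-38, -30, -28, -22, -21, -20, -18, -13, -12, -11, -7, -4, -2, 1, 2, 3, 5, 10, 12, 14, 19, 24, 28, 33, 42}, so |A + A| = 25. Thus K = 25/7. For comparison, the minimum possible |A + A| over all 7-element sets is 2·7 − 1 = 13 (so min K = 13/7), attained only by arithmetic progressions.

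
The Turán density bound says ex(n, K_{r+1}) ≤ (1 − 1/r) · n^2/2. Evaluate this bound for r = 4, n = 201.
Turán density bound = (3/4) · 201^2/2 = 121203/8 ≈ 15150.375

Turán's theorem: ex(n, K_{r+1}) is achieved by the complete r-partite Turán graph T(n, r) with parts as balanced as possible, and is at most (1 − 1/r) · n^2/2. For r = 4, n = 201: the density bound is (3/4) · 40401/2 = 121203/8 ≈ 15150.375. The integer-valued extremum is e(T(201, 4)) = 15150, which is strictly less than the density bound 121203/8 since 4 ∤ 201 (the parts of T(201, 4) cannot all be equal).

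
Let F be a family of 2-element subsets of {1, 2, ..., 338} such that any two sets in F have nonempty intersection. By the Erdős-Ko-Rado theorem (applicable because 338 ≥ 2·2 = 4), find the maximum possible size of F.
max |F| = C(337, 1) = 337

The Erdős-Ko-Rado theorem states: for n ≥ 2k, an intersecting family of k-subsets of an n-element set has size at most C(n − 1, k − 1), with equality for 'star' families {A ⊆ [n] : |A| = k, i ∈ A} (fix an element i). For n = 338, k = 2: C(337, 1) = 337.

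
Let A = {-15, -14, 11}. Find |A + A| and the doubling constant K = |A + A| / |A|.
K = |A + A| / |A| = 6/3 = 2

Enumerate A + A = {a + b : a, b ∈ A}. With |A| = 3, there are |A|^2 = 9 ordered sum pairs; collecting distinct values, A + A = {-30, -29, -28, -4, -3, 22}, so |A + A| = 6. Thus K = 6/3 = 2. For comparison, the minimum possible |A + A| over all 3-element sets is 2·3 − 1 = 5 (so min K = 5/3), attained only by arithmetic progressions.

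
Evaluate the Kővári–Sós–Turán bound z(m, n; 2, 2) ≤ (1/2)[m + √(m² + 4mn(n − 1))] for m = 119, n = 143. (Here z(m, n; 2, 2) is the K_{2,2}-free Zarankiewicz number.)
z(119, 143; 2, 2) ≤ (1/2)[119 + √(119² + 4·119·143·142)] = (1/2)[119 + √9679817] = 1615.1202

Kővári–Sós–Turán: let r_1, ..., r_119 be the row sums and z = Σ r_i the total number of 1s. Each pair of columns can share at most one row with both entries 1 (else a 2×2 all-ones block appears), so Σ_i C(r_i, 2) ≤ C(143, 2) = 10153. By convexity Σ_i C(r_i, 2) ≥ 119·C(z/119, 2) = z(z − 119)/(2·119), giving z² − 119z − 119·143·142 ≤ 0 and hence z ≤ (1/2)[119 + √(14161 + 4·2416414)] = (1/2)[119 + √9679817] ≈ (1/2)(119 + 3111.2404) = 1615.1202.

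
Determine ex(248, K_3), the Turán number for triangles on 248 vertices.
ex(248, K_3) = ⌊248^2/4⌋ = 15376

Mantel (1907): a triangle-free graph on n vertices has at most ⌊n^2/4⌋ edges, with equality for the complete bipartite graph K_{⌊n/2⌋, ⌈n/2⌉}. For n = 248: ⌊248^2/4⌋ = ⌊61504/4⌋ = 15376. The extremal graph is K_{124, 124}, which has 124·124 = 15376 edges.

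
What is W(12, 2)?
W(12, 2) = 12 + 1 = 13

A 2-term AP is any pair of integers, so a monochromatic 2-AP exists iff some colour is used at least twice. With 12 colours, the colouring i ↦ i on {1, ..., 12} uses each colour once, avoiding any monochromatic pair, so W(12, 2) > 12. For {1, ..., 13}, pigeonhole forces two integers of the same colour, which form a monochromatic 2-AP. Hence W(12, 2) = 13.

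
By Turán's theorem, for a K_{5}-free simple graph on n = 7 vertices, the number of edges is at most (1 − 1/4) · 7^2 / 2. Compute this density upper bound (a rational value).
Turán density bound = (3/4) · 7^2/2 = 147/8 ≈ 18.375

Turán's theorem: ex(n, K_{r+1}) is achieved by the complete r-partite Turán graph T(n, r) with parts as balanced as possible, and is at most (1 − 1/r) · n^2/2. For r = 4, n = 7: the density bound is (3/4) · 49/2 = 147/8 ≈ 18.375. The integer-valued extremum is e(T(7, 4)) = 18, which is strictly less than the density bound 147/8 since 4 ∤ 7 (the parts of T(7, 4) cannot all be equal).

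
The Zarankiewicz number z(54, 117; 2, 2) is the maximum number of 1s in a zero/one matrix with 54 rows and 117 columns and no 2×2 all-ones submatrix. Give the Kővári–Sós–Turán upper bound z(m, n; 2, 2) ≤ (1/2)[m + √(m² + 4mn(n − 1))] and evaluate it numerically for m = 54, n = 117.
z(54, 117; 2, 2) ≤ (1/2)[54 + √(54² + 4·54·117·116)] = (1/2)[54 + √2934468] = 883.5144

Kővári–Sós–Turán: let r_1, ..., r_54 be the row sums and z = Σ r_i the total number of 1s. Each pair of columns can share at most one row with both entries 1 (else a 2×2 all-ones block appears), so Σ_i C(r_i, 2) ≤ C(117, 2) = 6786. By convexity Σ_i C(r_i, 2) ≥ 54·C(z/54, 2) = z(z − 54)/(2·54), giving z² − 54z − 54·117·116 ≤ 0 and hence z ≤ (1/2)[54 + √(2916 + 4·732888)] = (1/2)[54 + √2934468] ≈ (1/2)(54 + 1713.0289) = 883.5144.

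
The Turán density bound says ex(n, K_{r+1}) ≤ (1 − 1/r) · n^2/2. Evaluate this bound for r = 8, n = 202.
Turán density bound = (7/8) · 202^2/2 = 71407/4 ≈ 17851.75

Turán's theorem: ex(n, K_{r+1}) is achieved by the complete r-partite Turán graph T(n, r) with parts as balanced as possible, and is at most (1 − 1/r) · n^2/2. For r = 8, n = 202: the density bound is (7/8) · 40804/2 = 71407/4 ≈ 17851.75. The integer-valued extremum is e(T(202, 8)) = 17851, which is strictly less than the density bound 71407/4 since 8 ∤ 202 (the parts of T(202, 8) cannot all be equal).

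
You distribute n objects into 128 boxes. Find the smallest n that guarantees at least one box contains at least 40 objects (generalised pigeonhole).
n = (40 − 1)·128 + 1 = 4993

By the generalised pigeonhole principle, to guarantee some box contains ≥ r objects we need more than (r − 1) · k objects total. Threshold: n = (r − 1) · k + 1. With r = 40 and k = 128: n = 39 · 128 + 1 = 4992 + 1 = 4993. For n = 4992 = 39 · 128, we can put exactly 39 objects in every box, avoiding 40 in any single one — so 4993 is tight.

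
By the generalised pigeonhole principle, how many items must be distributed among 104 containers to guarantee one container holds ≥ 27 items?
n = (27 − 1)·104 + 1 = 2705

By the generalised pigeonhole principle, to guarantee some box contains ≥ r objects we need more than (r − 1) · k objects total. Threshold: n = (r − 1) · k + 1. With r = 27 and k = 104: n = 26 · 104 + 1 = 2704 + 1 = 2705. For n = 2704 = 26 · 104, we can put exactly 26 objects in every box, avoiding 27 in any single one — so 2705 is tight.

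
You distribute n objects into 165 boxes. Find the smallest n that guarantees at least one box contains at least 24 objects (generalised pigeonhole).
n = (24 − 1)·165 + 1 = 3796

By the generalised pigeonhole principle, to guarantee some box contains ≥ r objects we need more than (r − 1) · k objects total. Threshold: n = (r − 1) · k + 1. With r = 24 and k = 165: n = 23 · 165 + 1 = 3795 + 1 = 3796. For n = 3795 = 23 · 165, we can put exactly 23 objects in every box, avoiding 24 in any single one — so 3796 is tight.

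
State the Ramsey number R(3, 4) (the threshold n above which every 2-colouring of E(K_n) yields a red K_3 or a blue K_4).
R(3, 4) = 9

Lower bound: an explicit 2-colouring of K_{8} (typically a Paley-type or other structured construction) avoids a red K_3 and a blue K_4, showing R(3, 4) > 8.
Upper bound: the Erdős–Szekeres recurrence R(r, t') ≤ R(r−1, t') + R(r, t'−1) (with the −1 refinement when both summands are even) yields R(3, 4) ≤ 9.
Hence R(3, 4) = 9.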